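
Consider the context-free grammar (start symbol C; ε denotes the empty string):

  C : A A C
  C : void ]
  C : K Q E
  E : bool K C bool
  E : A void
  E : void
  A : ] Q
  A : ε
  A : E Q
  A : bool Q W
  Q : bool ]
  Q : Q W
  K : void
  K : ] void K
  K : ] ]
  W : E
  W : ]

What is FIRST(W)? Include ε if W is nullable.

{ ], bool, void }

From W : E: add FIRST(E) = { ], bool, void }.
W : ] contributes {]}.
Union: FIRST(W) = { ], bool, void }.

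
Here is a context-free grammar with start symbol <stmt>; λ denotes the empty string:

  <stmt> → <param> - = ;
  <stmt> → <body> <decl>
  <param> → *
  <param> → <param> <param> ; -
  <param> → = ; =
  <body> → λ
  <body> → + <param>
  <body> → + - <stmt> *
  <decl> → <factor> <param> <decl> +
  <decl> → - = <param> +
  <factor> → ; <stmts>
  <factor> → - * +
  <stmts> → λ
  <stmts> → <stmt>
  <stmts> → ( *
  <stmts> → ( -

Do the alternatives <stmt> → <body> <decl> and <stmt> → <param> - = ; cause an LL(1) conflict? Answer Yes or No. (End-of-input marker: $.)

FIRST(<body> <decl>) = { +, -, ; } and FIRST(<param> - = ;) = { *, = }.
The FIRST sets are disjoint and neither alternative is nullable — no conflict.

No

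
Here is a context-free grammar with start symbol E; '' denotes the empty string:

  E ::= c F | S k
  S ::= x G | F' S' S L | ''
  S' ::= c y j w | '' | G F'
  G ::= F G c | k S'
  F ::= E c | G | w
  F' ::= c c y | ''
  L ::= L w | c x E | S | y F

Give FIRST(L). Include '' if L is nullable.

{ c, k, w, x, y, '' }

From L ::= L w: L nullable, take FIRST(L) ∪ {w} = { c, k, w, x, y }.
L ::= c x E contributes {c}.
From L ::= S: add FIRST(S) = { c, k, w, x, y, '' } (including '' since S is nullable).
L ::= y F contributes {y}.
Union: FIRST(L) = { c, k, w, x, y, '' }.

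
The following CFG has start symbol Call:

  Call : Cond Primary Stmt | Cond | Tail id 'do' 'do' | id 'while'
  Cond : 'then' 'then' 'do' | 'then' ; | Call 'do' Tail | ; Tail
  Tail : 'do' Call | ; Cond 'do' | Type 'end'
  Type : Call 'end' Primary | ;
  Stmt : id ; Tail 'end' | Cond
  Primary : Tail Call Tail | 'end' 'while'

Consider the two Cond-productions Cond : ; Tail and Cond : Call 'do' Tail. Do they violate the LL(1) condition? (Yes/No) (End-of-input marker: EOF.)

FIRST(; Tail) = { ; } and FIRST(Call 'do' Tail) = { 'do', 'then', ;, id }.
Both contain ;, so the two alternatives are not disjoint — LL(1) conflict.

Yes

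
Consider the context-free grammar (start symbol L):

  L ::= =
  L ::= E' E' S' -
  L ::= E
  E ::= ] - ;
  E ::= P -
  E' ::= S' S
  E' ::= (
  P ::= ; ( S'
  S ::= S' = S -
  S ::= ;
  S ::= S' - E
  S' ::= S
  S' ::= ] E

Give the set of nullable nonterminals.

{ } (none)

No nonterminal has an empty production or an RHS whose symbols are all nullable.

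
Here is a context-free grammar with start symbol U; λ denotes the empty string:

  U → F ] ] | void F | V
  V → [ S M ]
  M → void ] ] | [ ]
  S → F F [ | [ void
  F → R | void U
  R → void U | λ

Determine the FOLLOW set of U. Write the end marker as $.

U is the start symbol, so $ ∈ FOLLOW(U).
In F → void U: U is at the end, add FOLLOW(F) = { $, [, ], void }.
In R → void U: U is at the end, add FOLLOW(R) = { $, [, ], void }.
Union: FOLLOW(U) = { $, [, ], void }.

{ $, [, ], void }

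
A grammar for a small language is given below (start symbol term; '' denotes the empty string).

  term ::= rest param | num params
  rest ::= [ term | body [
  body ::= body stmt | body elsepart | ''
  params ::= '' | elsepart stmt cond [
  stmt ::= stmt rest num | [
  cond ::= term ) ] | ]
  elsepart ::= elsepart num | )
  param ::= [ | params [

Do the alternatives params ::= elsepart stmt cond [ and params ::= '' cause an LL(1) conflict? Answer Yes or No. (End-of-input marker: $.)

FIRST(elsepart stmt cond [) = { ) } and FIRST('') = { '' }.
The second alternative is nullable and FOLLOW(params) = { $, ), [, num } shares ) with FIRST of the first — conflict.

Yes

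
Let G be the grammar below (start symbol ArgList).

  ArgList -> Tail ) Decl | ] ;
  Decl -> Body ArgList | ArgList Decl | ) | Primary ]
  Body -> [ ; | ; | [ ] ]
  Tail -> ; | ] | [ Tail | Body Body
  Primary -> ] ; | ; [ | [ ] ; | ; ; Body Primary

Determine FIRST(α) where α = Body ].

{ ;, [ }

Add FIRST(Body) = { ;, [ }; Body is not nullable, stop.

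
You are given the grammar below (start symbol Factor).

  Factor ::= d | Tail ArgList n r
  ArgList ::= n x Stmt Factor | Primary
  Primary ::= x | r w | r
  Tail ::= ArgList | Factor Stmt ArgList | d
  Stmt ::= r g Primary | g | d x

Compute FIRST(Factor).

Factor ::= d contributes {d}.
From Factor ::= Tail ArgList n r: add FIRST(Tail) = { d, n, r, x }.
Union: FIRST(Factor) = { d, n, r, x }.

{ d, n, r, x }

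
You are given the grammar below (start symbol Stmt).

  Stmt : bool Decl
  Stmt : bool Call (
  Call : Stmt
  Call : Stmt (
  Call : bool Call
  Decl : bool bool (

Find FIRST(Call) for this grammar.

{ bool }

From Call : Stmt: add FIRST(Stmt) = { bool }.
From Call : Stmt (: add FIRST(Stmt) = { bool }.
Call : bool Call contributes {bool}.
Union: FIRST(Call) = { bool }.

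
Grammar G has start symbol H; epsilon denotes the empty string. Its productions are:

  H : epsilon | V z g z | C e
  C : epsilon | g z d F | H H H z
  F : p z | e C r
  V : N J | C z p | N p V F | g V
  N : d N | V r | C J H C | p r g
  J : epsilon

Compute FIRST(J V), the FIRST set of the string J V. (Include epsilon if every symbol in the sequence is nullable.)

{ d, e, g, p, r, z, epsilon }

Add FIRST(J)\{epsilon} = {  }; J is nullable, continue.
Add FIRST(V)\{epsilon} = { d, e, g, p, r, z }; V is nullable, continue.
Every symbol is nullable, so include epsilon.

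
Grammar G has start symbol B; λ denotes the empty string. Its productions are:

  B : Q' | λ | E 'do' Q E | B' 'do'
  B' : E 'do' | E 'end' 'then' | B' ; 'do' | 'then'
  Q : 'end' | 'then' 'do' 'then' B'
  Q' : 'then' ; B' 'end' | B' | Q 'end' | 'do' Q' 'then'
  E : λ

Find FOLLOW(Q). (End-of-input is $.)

{ $, 'end' }

In B : E 'do' Q E: add FIRST(E)\{λ} = {  }.
  Since E is nullable, also add FOLLOW(B) = { $ }.
In Q' : Q 'end': add FIRST('end') = { 'end' }.
Union: FOLLOW(Q) = { $, 'end' }.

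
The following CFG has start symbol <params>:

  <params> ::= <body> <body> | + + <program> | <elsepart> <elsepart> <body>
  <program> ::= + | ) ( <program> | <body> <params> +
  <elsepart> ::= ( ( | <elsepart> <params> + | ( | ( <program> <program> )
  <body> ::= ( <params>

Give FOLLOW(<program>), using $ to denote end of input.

In <params> ::= + + <program>: <program> is at the end, add FOLLOW(<params>) = { $, (, + }.
In <program> ::= ) ( <program>: <program> is at the end, add FOLLOW(<program>) = { $, (, ), + }.
In <elsepart> ::= ( <program> <program> ): add FIRST(<program> )) = { (, ), + }.
In <elsepart> ::= ( <program> <program> ): add FIRST()) = { ) }.
Union: FOLLOW(<program>) = { $, (, ), + }.

{ $, (, ), + }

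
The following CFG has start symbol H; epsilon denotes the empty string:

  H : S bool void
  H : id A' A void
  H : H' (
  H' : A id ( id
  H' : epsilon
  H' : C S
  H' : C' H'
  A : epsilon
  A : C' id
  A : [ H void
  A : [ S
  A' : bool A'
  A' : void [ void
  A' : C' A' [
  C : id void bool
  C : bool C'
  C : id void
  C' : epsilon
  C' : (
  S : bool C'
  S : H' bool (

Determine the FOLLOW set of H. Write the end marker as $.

{ $, void }

H is the start symbol, so $ ∈ FOLLOW(H).
In A : [ H void: add FIRST(void) = { void }.
Union: FOLLOW(H) = { $, void }.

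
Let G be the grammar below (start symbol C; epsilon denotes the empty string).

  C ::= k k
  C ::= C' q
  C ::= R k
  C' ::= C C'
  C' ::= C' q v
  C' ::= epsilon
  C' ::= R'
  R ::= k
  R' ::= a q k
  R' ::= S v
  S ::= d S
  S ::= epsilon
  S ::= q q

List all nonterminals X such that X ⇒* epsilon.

Directly nullable (have an epsilon-production): C', S.
No other nonterminal has a production whose RHS symbols are all nullable.

{ C', S }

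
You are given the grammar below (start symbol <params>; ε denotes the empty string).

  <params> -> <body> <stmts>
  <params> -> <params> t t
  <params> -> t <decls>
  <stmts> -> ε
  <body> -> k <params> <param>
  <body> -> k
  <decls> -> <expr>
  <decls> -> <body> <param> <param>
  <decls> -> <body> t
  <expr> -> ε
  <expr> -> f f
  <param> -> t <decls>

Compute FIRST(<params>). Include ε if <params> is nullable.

{ k, t }

From <params> -> <body> <stmts>: add FIRST(<body>) = { k }.
From <params> -> <params> t t: add FIRST(<params>) = { k, t }.
<params> -> t <decls> contributes {t}.
Union: FIRST(<params>) = { k, t }.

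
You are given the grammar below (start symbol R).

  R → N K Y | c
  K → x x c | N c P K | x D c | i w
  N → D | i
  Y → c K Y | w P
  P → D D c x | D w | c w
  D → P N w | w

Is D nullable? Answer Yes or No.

No

No nonterminal in this grammar is nullable.
No production of D has an RHS whose symbols are all nullable, so D is not nullable.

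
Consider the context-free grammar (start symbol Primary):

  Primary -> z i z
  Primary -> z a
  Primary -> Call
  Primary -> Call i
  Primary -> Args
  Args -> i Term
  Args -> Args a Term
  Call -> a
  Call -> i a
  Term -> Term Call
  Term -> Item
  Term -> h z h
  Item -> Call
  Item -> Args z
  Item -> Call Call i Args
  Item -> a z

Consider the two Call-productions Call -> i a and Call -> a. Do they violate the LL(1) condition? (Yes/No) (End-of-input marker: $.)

FIRST(i a) = { i } and FIRST(a) = { a }.
The FIRST sets are disjoint and neither alternative is nullable — no conflict.

No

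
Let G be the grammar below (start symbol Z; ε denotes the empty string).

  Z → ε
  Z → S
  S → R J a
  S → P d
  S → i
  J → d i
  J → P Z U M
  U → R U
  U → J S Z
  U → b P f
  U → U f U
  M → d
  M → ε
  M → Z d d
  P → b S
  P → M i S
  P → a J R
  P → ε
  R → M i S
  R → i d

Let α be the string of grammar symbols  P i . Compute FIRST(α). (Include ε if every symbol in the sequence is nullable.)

{ a, b, d, i }

Add FIRST(P)\{ε} = { a, b, d, i }; P is nullable, continue.
i is a terminal; add {i} and stop.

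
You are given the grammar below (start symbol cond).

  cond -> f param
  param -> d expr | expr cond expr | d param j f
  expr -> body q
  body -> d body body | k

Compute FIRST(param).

param -> d expr contributes {d}.
From param -> expr cond expr: add FIRST(expr) = { d, k }.
param -> d param j f contributes {d}.
Union: FIRST(param) = { d, k }.

{ d, k }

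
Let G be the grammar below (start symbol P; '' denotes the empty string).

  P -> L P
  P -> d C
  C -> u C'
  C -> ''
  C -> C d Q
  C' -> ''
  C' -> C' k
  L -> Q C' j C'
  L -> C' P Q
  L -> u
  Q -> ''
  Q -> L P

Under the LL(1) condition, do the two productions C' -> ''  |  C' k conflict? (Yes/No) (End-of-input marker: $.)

FIRST('') = { '' } and FIRST(C' k) = { k }.
The first alternative is nullable and FOLLOW(C') = { $, d, j, k, u } shares k with FIRST of the second — conflict.

Yes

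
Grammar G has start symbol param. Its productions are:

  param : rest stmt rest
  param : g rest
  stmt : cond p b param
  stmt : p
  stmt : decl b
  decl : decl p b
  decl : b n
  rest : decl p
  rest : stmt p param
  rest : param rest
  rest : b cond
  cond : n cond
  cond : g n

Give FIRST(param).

From param : rest stmt rest: add FIRST(rest) = { b, g, n, p }.
param : g rest contributes {g}.
Union: FIRST(param) = { b, g, n, p }.

{ b, g, n, p }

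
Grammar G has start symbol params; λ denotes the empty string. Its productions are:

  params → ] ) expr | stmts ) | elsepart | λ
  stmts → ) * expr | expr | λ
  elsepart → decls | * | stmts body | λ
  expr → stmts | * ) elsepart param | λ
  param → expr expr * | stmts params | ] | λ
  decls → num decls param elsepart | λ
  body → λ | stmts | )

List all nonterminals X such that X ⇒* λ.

{ body, decls, elsepart, expr, param, params, stmts }

Directly nullable (have an λ-production): params, stmts, elsepart, expr, param, decls, body.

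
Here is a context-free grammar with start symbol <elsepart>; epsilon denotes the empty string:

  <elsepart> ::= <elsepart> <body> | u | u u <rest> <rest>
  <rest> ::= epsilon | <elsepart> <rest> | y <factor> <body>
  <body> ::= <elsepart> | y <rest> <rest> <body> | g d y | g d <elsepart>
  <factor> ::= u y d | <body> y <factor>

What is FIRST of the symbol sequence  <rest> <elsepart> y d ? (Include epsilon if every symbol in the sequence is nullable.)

{ u, y }

Add FIRST(<rest>)\{epsilon} = { u, y }; <rest> is nullable, continue.
Add FIRST(<elsepart>) = { u }; <elsepart> is not nullable, stop.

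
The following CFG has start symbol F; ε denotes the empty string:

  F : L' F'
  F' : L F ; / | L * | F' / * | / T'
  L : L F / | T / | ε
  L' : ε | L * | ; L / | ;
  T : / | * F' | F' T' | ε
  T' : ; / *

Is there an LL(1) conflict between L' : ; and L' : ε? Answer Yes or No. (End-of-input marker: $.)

FIRST(;) = { ; } and FIRST(ε) = { ε }.
The second alternative is nullable and FOLLOW(L') = { *, /, ; } shares ; with FIRST of the first — conflict.

Yes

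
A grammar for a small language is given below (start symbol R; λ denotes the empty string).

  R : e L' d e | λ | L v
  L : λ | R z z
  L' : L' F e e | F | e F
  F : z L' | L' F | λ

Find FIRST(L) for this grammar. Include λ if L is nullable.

L : λ contributes λ.
From L : R z z: R nullable, take FIRST(R) ∪ {z} = { e, v, z }.
Union: FIRST(L) = { e, v, z, λ }.

{ e, v, z, λ }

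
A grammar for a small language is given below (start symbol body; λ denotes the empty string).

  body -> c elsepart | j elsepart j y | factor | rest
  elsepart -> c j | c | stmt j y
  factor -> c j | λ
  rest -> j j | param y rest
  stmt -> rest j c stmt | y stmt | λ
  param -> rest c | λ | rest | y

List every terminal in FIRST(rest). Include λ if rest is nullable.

rest -> j j contributes {j}.
From rest -> param y rest: param nullable, take FIRST(param) ∪ {y} = { j, y }.
Union: FIRST(rest) = { j, y }.

{ j, y }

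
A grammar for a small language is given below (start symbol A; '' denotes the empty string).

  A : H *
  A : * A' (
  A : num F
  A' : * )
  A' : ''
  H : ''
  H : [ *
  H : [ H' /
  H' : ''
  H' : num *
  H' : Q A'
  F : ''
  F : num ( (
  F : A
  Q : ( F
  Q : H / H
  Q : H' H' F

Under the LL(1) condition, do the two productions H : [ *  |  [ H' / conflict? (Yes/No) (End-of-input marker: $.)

Yes

FIRST([ *) = { [ } and FIRST([ H' /) = { [ }.
Both contain [, so the two alternatives are not disjoint — LL(1) conflict.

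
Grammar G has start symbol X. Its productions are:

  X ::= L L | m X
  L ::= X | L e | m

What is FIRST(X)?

{ m }

From X ::= L L: add FIRST(L) = { m }.
X ::= m X contributes {m}.
Union: FIRST(X) = { m }.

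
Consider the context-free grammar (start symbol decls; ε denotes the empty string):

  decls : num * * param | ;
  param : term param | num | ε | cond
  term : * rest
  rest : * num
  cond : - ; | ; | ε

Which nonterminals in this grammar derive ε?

Directly nullable (have an ε-production): param, cond.
No other nonterminal has a production whose RHS symbols are all nullable.

{ cond, param }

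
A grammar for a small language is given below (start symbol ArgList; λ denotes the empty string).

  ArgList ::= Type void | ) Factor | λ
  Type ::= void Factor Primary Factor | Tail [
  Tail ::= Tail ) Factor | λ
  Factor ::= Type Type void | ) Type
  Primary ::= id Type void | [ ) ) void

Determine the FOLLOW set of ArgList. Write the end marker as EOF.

ArgList is the start symbol, so EOF ∈ FOLLOW(ArgList).
Union: FOLLOW(ArgList) = { EOF }.

{ EOF }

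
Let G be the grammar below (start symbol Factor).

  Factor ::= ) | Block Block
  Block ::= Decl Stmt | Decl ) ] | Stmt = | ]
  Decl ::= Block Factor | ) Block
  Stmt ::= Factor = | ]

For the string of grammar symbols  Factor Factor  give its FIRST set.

{ ), ] }

Add FIRST(Factor) = { ), ] }; Factor is not nullable, stop.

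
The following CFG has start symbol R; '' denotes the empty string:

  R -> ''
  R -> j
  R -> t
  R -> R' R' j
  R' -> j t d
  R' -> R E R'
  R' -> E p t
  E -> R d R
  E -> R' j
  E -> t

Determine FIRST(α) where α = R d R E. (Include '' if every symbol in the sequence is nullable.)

Add FIRST(R)\{''} = { d, j, t }; R is nullable, continue.
d is a terminal; add {d} and stop.

{ d, j, t }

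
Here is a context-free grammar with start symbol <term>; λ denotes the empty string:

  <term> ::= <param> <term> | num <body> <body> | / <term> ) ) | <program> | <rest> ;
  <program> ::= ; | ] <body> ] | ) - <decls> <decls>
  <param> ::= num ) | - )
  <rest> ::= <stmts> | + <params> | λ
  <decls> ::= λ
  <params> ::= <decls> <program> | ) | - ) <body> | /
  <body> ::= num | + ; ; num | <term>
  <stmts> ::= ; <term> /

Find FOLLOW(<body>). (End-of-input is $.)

In <term> ::= num <body> <body>: add FIRST(<body>) = { ), +, -, /, ;, ], num }.
In <term> ::= num <body> <body>: <body> is at the end, add FOLLOW(<term>) = { $, ), +, -, /, ;, ], num }.
In <program> ::= ] <body> ]: add FIRST(]) = { ] }.
In <params> ::= - ) <body>: <body> is at the end, add FOLLOW(<params>) = { ; }.
Union: FOLLOW(<body>) = { $, ), +, -, /, ;, ], num }.

{ $, ), +, -, /, ;, ], num }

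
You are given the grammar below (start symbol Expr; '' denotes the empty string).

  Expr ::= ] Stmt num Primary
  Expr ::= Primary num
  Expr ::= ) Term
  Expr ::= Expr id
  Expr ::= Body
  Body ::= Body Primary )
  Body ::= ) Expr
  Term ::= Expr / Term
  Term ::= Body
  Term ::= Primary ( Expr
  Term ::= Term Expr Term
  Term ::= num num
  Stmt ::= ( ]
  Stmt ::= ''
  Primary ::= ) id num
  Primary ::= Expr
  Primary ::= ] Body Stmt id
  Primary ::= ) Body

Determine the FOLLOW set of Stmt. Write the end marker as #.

In Expr ::= ] Stmt num Primary: add FIRST(num Primary) = { num }.
In Primary ::= ] Body Stmt id: add FIRST(id) = { id }.
Union: FOLLOW(Stmt) = { id, num }.

{ id, num }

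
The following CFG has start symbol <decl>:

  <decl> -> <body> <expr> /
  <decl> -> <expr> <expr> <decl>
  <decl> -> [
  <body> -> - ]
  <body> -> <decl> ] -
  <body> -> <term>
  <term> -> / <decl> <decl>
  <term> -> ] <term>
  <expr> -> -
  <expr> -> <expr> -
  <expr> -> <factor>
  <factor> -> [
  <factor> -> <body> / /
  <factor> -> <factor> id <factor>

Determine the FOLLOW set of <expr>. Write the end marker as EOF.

In <decl> -> <body> <expr> /: add FIRST(/) = { / }.
In <decl> -> <expr> <expr> <decl>: add FIRST(<expr> <decl>) = { -, /, [, ] }.
In <decl> -> <expr> <expr> <decl>: add FIRST(<decl>) = { -, /, [, ] }.
In <expr> -> <expr> -: add FIRST(-) = { - }.
Union: FOLLOW(<expr>) = { -, /, [, ] }.

{ -, /, [, ] }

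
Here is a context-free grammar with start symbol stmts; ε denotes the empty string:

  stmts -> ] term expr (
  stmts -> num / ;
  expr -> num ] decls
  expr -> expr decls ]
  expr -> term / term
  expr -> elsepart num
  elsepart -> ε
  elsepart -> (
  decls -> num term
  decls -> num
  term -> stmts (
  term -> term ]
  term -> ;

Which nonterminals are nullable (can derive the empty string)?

Directly nullable (have an ε-production): elsepart.
No other nonterminal has a production whose RHS symbols are all nullable.

{ elsepart }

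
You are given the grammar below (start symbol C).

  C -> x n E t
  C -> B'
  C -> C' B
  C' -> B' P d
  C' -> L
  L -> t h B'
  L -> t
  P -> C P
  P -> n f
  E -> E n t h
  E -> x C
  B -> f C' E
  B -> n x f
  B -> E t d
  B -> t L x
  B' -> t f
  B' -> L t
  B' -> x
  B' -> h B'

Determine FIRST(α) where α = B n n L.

Add FIRST(B) = { f, n, t, x }; B is not nullable, stop.

{ f, n, t, x }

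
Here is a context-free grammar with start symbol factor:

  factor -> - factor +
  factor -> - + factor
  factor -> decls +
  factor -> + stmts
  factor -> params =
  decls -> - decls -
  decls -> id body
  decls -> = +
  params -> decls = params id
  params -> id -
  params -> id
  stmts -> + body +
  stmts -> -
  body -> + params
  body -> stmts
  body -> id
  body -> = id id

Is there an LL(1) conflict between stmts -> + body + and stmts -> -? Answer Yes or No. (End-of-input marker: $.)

No

FIRST(+ body +) = { + } and FIRST(-) = { - }.
The FIRST sets are disjoint and neither alternative is nullable — no conflict.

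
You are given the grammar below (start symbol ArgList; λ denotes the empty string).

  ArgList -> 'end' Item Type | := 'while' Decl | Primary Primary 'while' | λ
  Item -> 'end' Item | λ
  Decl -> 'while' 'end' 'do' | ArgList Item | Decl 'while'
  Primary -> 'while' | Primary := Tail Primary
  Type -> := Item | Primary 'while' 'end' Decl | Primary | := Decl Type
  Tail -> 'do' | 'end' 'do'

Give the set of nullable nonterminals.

{ ArgList, Decl, Item }

Directly nullable (have an λ-production): ArgList, Item.
Decl -> ArgList Item with every symbol nullable, so Decl is nullable.
No other nonterminal has a production whose RHS symbols are all nullable.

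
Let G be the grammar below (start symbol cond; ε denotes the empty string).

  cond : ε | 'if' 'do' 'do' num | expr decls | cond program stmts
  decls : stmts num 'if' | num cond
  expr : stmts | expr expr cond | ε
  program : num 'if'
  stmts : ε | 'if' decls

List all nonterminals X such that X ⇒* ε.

{ cond, expr, stmts }

Directly nullable (have an ε-production): cond, expr, stmts.
No other nonterminal has a production whose RHS symbols are all nullable.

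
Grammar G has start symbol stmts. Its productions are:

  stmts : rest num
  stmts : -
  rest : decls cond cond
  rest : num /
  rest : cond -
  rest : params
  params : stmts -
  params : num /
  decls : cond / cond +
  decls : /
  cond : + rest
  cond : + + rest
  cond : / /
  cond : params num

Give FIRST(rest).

From rest : decls cond cond: add FIRST(decls) = { +, -, /, num }.
rest : num / contributes {num}.
From rest : cond -: add FIRST(cond) = { +, -, /, num }.
From rest : params: add FIRST(params) = { +, -, /, num }.
Union: FIRST(rest) = { +, -, /, num }.

{ +, -, /, num }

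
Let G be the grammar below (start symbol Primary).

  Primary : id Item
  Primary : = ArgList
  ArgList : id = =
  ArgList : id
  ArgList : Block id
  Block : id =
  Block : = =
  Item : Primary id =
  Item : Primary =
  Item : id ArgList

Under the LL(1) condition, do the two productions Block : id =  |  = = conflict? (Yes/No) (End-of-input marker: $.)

FIRST(id =) = { id } and FIRST(= =) = { = }.
The FIRST sets are disjoint and neither alternative is nullable — no conflict.

No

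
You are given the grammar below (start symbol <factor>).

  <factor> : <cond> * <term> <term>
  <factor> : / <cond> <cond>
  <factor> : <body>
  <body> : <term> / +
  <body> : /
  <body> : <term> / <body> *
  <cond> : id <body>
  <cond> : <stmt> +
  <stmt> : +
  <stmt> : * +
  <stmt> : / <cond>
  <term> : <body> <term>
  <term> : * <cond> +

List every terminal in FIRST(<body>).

From <body> : <term> / +: add FIRST(<term>) = { *, / }.
<body> : / contributes {/}.
From <body> : <term> / <body> *: add FIRST(<term>) = { *, / }.
Union: FIRST(<body>) = { *, / }.

{ *, / }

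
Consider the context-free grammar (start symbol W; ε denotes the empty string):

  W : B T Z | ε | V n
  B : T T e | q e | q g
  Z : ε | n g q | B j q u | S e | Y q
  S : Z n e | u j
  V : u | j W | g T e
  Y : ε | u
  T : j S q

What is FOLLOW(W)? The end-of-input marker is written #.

W is the start symbol, so # ∈ FOLLOW(W).
In V : j W: W is at the end, add FOLLOW(V) = { n }.
Union: FOLLOW(W) = { #, n }.

{ #, n }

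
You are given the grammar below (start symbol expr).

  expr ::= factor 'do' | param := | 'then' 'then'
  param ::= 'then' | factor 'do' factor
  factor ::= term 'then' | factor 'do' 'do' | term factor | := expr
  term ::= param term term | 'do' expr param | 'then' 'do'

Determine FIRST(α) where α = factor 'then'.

Add FIRST(factor) = { 'do', 'then', := }; factor is not nullable, stop.

{ 'do', 'then', := }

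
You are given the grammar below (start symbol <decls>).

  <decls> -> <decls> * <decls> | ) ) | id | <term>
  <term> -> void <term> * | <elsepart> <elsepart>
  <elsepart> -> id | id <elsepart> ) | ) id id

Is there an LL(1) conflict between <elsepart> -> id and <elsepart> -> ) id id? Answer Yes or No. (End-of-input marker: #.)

No

FIRST(id) = { id } and FIRST() id id) = { ) }.
The FIRST sets are disjoint and neither alternative is nullable — no conflict.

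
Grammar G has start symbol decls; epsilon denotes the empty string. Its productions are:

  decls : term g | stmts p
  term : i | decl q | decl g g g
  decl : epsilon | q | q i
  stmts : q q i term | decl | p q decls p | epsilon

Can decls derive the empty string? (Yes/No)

No

Nullable nonterminals: decl, stmts.
No production of decls has an RHS whose symbols are all nullable, so decls is not nullable.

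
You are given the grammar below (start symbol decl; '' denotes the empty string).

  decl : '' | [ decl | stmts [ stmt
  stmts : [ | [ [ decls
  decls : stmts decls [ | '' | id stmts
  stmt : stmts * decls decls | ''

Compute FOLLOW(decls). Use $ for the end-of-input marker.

In stmts : [ [ decls: decls is at the end, add FOLLOW(stmts) = { $, *, [, id }.
In decls : stmts decls [: add FIRST([) = { [ }.
In stmt : stmts * decls decls: add FIRST(decls)\{''} = { [, id }.
  Since decls is nullable, also add FOLLOW(stmt) = { $ }.
In stmt : stmts * decls decls: decls is at the end, add FOLLOW(stmt) = { $ }.
Union: FOLLOW(decls) = { $, *, [, id }.

{ $, *, [, id }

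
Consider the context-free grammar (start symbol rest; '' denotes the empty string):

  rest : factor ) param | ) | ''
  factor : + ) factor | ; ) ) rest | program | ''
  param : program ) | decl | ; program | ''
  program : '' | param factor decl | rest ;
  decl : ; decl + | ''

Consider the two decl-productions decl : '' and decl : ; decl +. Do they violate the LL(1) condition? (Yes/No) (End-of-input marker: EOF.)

FIRST('') = { '' } and FIRST(; decl +) = { ; }.
The first alternative is nullable and FOLLOW(decl) = { EOF, ), +, ; } shares ; with FIRST of the second — conflict.

Yes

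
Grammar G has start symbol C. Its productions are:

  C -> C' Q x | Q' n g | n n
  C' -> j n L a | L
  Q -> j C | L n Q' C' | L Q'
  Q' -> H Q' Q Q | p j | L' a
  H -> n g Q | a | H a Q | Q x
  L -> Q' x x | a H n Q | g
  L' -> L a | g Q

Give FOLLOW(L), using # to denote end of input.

{ a, g, j, n, p, x }

In C' -> j n L a: add FIRST(a) = { a }.
In C' -> L: L is at the end, add FOLLOW(C') = { a, g, j, n, p, x }.
In Q -> L n Q' C': add FIRST(n Q' C') = { n }.
In Q -> L Q': add FIRST(Q') = { a, g, j, n, p }.
In L' -> L a: add FIRST(a) = { a }.
Union: FOLLOW(L) = { a, g, j, n, p, x }.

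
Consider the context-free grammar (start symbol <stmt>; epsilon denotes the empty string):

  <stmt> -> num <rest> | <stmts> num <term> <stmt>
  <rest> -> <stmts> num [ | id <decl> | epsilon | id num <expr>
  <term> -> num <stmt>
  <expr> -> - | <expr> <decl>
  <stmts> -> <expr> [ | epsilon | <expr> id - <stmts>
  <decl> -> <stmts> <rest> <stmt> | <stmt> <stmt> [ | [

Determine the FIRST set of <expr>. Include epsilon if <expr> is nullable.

{ - }

<expr> -> - contributes {-}.
From <expr> -> <expr> <decl>: add FIRST(<expr>) = { - }.
Union: FIRST(<expr>) = { - }.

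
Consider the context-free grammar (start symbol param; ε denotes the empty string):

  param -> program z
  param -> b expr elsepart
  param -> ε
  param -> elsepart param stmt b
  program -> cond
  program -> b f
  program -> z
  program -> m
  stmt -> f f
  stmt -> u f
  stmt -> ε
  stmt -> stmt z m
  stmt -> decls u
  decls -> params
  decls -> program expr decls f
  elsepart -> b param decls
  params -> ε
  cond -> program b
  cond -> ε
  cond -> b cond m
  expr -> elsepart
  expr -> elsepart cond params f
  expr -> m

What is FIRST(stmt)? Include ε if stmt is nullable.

stmt -> f f contributes {f}.
stmt -> u f contributes {u}.
stmt -> ε contributes ε.
From stmt -> stmt z m: stmt nullable, take FIRST(stmt) ∪ {z} = { b, f, m, u, z }.
From stmt -> decls u: decls nullable, take FIRST(decls) ∪ {u} = { b, m, u, z }.
Union: FIRST(stmt) = { b, f, m, u, z, ε }.

{ b, f, m, u, z, ε }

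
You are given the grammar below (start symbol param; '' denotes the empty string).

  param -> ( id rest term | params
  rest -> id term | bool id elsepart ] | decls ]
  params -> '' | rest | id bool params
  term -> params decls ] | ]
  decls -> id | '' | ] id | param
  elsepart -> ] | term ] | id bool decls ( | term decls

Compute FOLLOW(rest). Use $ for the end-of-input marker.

{ $, (, ], bool, id }

In param -> ( id rest term: add FIRST(term) = { (, ], bool, id }.
In params -> rest: rest is at the end, add FOLLOW(params) = { $, (, ], bool, id }.
Union: FOLLOW(rest) = { $, (, ], bool, id }.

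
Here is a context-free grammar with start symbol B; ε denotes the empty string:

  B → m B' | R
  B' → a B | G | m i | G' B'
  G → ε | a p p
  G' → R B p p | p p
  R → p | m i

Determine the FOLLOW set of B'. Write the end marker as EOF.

{ EOF, p }

In B → m B': B' is at the end, add FOLLOW(B) = { EOF, p }.
In B' → G' B': B' is at the end, add FOLLOW(B') = { EOF, p }.
Union: FOLLOW(B') = { EOF, p }.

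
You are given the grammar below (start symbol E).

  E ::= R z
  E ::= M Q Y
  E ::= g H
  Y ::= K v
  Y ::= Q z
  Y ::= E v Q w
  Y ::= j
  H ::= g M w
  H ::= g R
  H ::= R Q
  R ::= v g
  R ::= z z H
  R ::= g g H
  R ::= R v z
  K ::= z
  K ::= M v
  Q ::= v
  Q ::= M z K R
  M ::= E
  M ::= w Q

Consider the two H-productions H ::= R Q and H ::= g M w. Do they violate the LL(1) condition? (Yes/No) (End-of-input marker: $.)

FIRST(R Q) = { g, v, z } and FIRST(g M w) = { g }.
Both contain g, so the two alternatives are not disjoint — LL(1) conflict.

Yes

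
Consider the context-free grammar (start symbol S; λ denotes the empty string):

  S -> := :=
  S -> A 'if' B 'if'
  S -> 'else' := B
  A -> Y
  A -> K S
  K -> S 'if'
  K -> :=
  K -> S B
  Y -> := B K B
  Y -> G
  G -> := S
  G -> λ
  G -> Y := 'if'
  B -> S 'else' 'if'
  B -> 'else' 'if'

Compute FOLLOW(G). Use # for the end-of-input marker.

In Y -> G: G is at the end, add FOLLOW(Y) = { 'if', := }.
Union: FOLLOW(G) = { 'if', := }.

{ 'if', := }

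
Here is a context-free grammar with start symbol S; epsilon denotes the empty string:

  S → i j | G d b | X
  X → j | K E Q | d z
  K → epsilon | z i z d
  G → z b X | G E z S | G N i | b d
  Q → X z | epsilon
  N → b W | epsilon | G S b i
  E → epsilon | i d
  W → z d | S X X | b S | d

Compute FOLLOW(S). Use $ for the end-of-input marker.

S is the start symbol, so $ ∈ FOLLOW(S).
In G → G E z S: S is at the end, add FOLLOW(G) = { b, d, i, j, z }.
In N → G S b i: add FIRST(b i) = { b }.
In W → S X X: add FIRST(X X)\{epsilon} = { d, i, j, z }.
  Since X X is nullable, also add FOLLOW(W) = { i }.
In W → b S: S is at the end, add FOLLOW(W) = { i }.
Union: FOLLOW(S) = { $, b, d, i, j, z }.

{ $, b, d, i, j, z }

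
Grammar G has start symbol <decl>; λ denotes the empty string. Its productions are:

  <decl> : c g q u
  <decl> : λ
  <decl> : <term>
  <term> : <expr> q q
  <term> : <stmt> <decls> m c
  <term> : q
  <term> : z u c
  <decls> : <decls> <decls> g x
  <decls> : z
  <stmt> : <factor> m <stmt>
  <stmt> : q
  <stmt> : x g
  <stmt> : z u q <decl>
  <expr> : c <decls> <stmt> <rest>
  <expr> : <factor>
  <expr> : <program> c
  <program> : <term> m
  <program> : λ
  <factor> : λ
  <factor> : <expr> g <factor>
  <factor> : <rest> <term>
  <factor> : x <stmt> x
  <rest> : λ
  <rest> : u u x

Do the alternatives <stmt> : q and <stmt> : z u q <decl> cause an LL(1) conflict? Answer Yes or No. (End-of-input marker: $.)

FIRST(q) = { q } and FIRST(z u q <decl>) = { z }.
The FIRST sets are disjoint and neither alternative is nullable — no conflict.

No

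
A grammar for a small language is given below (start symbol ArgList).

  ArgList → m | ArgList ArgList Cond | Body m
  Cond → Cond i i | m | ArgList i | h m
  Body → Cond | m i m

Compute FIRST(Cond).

{ h, m }

From Cond → Cond i i: add FIRST(Cond) = { h, m }.
Cond → m contributes {m}.
From Cond → ArgList i: add FIRST(ArgList) = { h, m }.
Cond → h m contributes {h}.
Union: FIRST(Cond) = { h, m }.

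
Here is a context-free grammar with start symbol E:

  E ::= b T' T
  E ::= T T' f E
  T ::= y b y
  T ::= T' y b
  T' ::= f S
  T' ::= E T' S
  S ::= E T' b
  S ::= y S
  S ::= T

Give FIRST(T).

T ::= y b y contributes {y}.
From T ::= T' y b: add FIRST(T') = { b, f, y }.
Union: FIRST(T) = { b, f, y }.

{ b, f, y }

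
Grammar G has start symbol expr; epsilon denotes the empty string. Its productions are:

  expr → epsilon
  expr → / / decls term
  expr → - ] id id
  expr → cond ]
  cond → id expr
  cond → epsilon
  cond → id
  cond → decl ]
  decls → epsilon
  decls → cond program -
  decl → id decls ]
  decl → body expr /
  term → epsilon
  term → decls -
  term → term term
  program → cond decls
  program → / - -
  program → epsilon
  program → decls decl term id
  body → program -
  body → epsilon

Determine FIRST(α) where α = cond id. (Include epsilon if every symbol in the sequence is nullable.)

Add FIRST(cond)\{epsilon} = { -, /, ], id }; cond is nullable, continue.
id is a terminal; add {id} and stop.

{ -, /, ], id }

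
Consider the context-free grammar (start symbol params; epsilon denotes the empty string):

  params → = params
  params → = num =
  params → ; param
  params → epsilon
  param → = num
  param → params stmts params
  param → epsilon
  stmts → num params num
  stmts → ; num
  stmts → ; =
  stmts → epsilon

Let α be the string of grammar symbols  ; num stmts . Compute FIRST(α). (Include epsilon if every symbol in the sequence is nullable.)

{ ; }

; is a terminal; add {;} and stop.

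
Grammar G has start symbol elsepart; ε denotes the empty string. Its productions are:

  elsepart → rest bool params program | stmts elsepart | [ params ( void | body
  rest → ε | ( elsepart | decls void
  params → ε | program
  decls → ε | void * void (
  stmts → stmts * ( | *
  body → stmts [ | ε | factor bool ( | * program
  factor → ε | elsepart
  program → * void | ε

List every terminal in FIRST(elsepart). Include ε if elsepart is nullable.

{ (, *, [, bool, void, ε }

From elsepart → rest bool params program: rest nullable, take FIRST(rest) ∪ {bool} = { (, bool, void }.
From elsepart → stmts elsepart: add FIRST(stmts) = { * }.
elsepart → [ params ( void contributes {[}.
From elsepart → body: add FIRST(body) = { (, *, [, bool, void, ε } (including ε since body is nullable).
Union: FIRST(elsepart) = { (, *, [, bool, void, ε }.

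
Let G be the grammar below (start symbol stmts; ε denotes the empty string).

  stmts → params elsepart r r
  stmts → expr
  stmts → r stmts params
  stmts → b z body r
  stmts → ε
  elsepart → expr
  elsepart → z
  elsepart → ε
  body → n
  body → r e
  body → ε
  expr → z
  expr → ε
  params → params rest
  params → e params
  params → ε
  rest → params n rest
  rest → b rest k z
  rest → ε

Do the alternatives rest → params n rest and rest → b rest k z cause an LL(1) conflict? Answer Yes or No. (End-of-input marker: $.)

Yes

FIRST(params n rest) = { b, e, n } and FIRST(b rest k z) = { b }.
Both contain b, so the two alternatives are not disjoint — LL(1) conflict.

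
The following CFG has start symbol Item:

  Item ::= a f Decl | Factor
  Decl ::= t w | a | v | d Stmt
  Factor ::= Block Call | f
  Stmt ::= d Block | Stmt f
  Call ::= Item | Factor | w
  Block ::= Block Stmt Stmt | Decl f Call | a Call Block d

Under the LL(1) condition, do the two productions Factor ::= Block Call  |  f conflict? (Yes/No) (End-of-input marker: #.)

FIRST(Block Call) = { a, d, t, v } and FIRST(f) = { f }.
The FIRST sets are disjoint and neither alternative is nullable — no conflict.

No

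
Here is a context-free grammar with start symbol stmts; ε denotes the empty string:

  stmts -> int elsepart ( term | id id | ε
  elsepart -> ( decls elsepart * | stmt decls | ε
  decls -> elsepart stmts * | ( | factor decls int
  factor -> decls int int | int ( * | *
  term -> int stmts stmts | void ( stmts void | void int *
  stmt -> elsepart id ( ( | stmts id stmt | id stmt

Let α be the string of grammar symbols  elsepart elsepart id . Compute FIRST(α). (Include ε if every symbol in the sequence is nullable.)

{ (, id, int }

Add FIRST(elsepart)\{ε} = { (, id, int }; elsepart is nullable, continue.
Add FIRST(elsepart)\{ε} = { (, id, int }; elsepart is nullable, continue.
id is a terminal; add {id} and stop.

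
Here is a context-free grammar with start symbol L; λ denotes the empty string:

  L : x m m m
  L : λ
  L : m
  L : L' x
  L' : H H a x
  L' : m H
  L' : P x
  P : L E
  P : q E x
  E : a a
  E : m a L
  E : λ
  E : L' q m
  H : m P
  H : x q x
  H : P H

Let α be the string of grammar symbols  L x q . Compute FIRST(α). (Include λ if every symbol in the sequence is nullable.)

{ a, m, q, x }

Add FIRST(L)\{λ} = { a, m, q, x }; L is nullable, continue.
x is a terminal; add {x} and stop.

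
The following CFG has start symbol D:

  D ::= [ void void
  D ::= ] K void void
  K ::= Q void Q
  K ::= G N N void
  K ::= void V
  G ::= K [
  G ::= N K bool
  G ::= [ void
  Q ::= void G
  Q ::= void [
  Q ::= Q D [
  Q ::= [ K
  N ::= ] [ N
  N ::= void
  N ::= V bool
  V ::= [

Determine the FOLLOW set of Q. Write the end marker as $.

In K ::= Q void Q: add FIRST(void Q) = { void }.
In K ::= Q void Q: Q is at the end, add FOLLOW(K) = { [, ], bool, void }.
In Q ::= Q D [: add FIRST(D [) = { [, ] }.
Union: FOLLOW(Q) = { [, ], bool, void }.

{ [, ], bool, void }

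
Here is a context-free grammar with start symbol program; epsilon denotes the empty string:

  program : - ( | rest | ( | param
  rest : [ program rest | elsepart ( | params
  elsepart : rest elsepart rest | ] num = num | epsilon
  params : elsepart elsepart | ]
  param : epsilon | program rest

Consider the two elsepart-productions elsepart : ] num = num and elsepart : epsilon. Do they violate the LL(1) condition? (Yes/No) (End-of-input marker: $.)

FIRST(] num = num) = { ] } and FIRST(epsilon) = { epsilon }.
The second alternative is nullable and FOLLOW(elsepart) = { $, (, [, ] } shares ] with FIRST of the first — conflict.

Yes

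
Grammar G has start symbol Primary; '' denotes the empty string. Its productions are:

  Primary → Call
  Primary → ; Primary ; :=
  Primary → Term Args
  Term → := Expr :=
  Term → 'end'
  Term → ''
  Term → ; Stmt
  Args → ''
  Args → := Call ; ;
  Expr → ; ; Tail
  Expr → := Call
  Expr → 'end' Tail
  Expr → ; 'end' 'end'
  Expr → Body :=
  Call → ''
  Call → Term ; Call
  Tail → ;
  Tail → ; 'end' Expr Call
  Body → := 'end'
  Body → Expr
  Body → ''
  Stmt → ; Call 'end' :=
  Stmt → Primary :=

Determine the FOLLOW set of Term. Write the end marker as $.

{ $, :=, ; }

In Primary → Term Args: add FIRST(Args)\{''} = { := }.
  Since Args is nullable, also add FOLLOW(Primary) = { $, :=, ; }.
In Call → Term ; Call: add FIRST(; Call) = { ; }.
Union: FOLLOW(Term) = { $, :=, ; }.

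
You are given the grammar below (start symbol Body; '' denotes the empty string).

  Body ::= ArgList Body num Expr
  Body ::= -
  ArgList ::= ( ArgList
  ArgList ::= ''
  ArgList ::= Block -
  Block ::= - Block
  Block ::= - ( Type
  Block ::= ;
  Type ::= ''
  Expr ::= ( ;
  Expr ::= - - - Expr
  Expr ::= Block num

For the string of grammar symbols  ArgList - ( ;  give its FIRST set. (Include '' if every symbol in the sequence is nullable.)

Add FIRST(ArgList)\{''} = { (, -, ; }; ArgList is nullable, continue.
- is a terminal; add {-} and stop.

{ (, -, ; }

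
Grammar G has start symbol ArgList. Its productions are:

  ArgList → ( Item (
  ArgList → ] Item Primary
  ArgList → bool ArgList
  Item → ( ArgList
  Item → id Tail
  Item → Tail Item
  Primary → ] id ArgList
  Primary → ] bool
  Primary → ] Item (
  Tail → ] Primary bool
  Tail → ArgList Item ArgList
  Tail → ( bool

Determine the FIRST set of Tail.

{ (, ], bool }

Tail → ] Primary bool contributes {]}.
From Tail → ArgList Item ArgList: add FIRST(ArgList) = { (, ], bool }.
Tail → ( bool contributes {(}.
Union: FIRST(Tail) = { (, ], bool }.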